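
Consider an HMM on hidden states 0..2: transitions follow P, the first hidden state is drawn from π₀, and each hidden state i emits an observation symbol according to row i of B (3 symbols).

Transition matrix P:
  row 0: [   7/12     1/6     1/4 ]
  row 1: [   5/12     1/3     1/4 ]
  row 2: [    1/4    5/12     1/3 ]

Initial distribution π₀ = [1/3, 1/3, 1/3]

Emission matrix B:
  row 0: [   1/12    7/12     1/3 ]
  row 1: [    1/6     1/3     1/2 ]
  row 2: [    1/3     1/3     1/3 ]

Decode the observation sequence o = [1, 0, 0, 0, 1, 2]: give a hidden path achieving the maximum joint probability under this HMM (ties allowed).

path = [0, 2, 2, 1, 0, 0]

t=0: δ = [1.944e-01, 1.111e-01, 1.111e-01]  (obs o_0=1)
t=1: δ = [9.452e-03, 7.716e-03, 1.620e-02]  ψ = [0, 2, 0]  (obs o_1=0)
t=2: δ = [4.595e-04, 1.125e-03, 1.800e-03]  ψ = [0, 2, 2]  (obs o_2=0)
t=3: δ = [3.907e-05, 1.250e-04, 2.000e-04]  ψ = [1, 2, 2]  (obs o_3=0)
t=4: δ = [3.039e-05, 2.778e-05, 2.223e-05]  ψ = [1, 2, 2]  (obs o_4=1)
t=5: δ = [5.909e-06, 4.631e-06, 2.532e-06]  ψ = [0, 1, 0]  (obs o_5=2)
backtrack: best end state = 0; path = [0, 2, 2, 1, 0, 0]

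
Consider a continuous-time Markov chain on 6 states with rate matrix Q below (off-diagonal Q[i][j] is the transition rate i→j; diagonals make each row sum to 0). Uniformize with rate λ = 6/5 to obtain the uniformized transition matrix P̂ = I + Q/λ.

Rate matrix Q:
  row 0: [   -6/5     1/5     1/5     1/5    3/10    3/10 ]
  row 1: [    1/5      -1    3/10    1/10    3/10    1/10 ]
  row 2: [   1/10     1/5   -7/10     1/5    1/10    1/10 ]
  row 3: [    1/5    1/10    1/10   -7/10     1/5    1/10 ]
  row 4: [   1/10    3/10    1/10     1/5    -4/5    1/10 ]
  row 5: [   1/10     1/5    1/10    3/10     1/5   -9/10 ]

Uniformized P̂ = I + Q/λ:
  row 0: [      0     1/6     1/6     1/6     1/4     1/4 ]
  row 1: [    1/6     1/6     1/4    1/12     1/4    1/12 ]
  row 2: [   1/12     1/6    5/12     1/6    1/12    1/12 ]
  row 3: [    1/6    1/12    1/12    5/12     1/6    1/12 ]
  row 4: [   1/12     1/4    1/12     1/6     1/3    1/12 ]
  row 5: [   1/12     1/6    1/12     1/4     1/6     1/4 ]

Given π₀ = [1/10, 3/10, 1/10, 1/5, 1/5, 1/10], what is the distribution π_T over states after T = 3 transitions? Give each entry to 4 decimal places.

π = [0.1064, 0.1667, 0.1799, 0.2159, 0.2100, 0.1211]

t=0: π = [0.1000, 0.3000, 0.1000, 0.2000, 0.2000, 0.1000]
t=1: π = [0.1167, 0.1667, 0.1750, 0.2000, 0.2250, 0.1167]
t=2: π = [0.1042, 0.1688, 0.1792, 0.2125, 0.2132, 0.1222]
t=3: π = [0.1064, 0.1667, 0.1799, 0.2159, 0.2100, 0.1211]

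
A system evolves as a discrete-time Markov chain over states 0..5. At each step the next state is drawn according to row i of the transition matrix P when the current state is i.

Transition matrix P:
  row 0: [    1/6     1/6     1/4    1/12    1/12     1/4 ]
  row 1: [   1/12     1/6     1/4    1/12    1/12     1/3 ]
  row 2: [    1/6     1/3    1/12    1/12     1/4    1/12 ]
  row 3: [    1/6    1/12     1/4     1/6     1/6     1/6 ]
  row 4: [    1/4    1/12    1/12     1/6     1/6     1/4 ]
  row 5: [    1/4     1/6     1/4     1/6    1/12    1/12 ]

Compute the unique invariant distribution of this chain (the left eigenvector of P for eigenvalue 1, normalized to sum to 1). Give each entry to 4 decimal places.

Balance equations π_j = Σ_i π_i·P[i][j]:
  π_0 = 1/6·π_0 + 1/12·π_1 + 1/6·π_2 + 1/6·π_3 + 1/4·π_4 + 1/4·π_5
  π_1 = 1/6·π_0 + 1/6·π_1 + 1/3·π_2 + 1/12·π_3 + 1/12·π_4 + 1/6·π_5
  π_2 = 1/4·π_0 + 1/4·π_1 + 1/12·π_2 + 1/4·π_3 + 1/12·π_4 + 1/4·π_5
  π_3 = 1/12·π_0 + 1/12·π_1 + 1/12·π_2 + 1/6·π_3 + 1/6·π_4 + 1/6·π_5
  π_4 = 1/12·π_0 + 1/12·π_1 + 1/4·π_2 + 1/6·π_3 + 1/6·π_4 + 1/12·π_5
  normalize: π_0 + π_1 + π_2 + π_3 + π_4 + π_5 = 1
Solving the linear system gives exactly π = [13065/72914, 25901/145828, 28389/145828, 17603/145828, 20019/145828, 13893/72914].

π = [0.1792, 0.1776, 0.1947, 0.1207, 0.1373, 0.1905]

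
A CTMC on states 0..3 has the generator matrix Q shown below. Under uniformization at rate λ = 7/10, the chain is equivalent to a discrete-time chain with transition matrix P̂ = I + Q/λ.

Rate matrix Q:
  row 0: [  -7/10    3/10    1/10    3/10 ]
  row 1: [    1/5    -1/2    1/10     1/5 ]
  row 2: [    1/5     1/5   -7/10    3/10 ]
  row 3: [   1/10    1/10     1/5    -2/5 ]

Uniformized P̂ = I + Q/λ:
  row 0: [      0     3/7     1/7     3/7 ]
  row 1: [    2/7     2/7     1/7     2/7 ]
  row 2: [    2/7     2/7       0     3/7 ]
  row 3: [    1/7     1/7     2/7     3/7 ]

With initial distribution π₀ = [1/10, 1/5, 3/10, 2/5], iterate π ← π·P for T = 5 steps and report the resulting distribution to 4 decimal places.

π = [0.1788, 0.2551, 0.1740, 0.3921]

t=0: π = [0.1000, 0.2000, 0.3000, 0.4000]
t=1: π = [0.2000, 0.2429, 0.1571, 0.4000]
t=2: π = [0.1714, 0.2571, 0.1776, 0.3939]
t=3: π = [0.1805, 0.2539, 0.1738, 0.3918]
t=4: π = [0.1782, 0.2555, 0.1740, 0.3923]
t=5: π = [0.1788, 0.2551, 0.1740, 0.3921]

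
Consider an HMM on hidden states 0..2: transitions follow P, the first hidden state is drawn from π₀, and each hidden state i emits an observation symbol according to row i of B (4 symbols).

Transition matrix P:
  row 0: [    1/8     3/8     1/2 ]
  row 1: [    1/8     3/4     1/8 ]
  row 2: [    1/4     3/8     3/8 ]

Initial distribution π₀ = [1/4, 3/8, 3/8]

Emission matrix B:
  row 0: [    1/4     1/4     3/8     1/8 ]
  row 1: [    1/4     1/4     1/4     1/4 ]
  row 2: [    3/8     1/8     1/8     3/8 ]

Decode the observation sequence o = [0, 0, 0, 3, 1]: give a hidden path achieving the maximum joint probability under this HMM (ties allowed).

path = [1, 1, 1, 1, 1]

t=0: δ = [6.250e-02, 9.375e-02, 1.406e-01]  (obs o_0=0)
t=1: δ = [8.789e-03, 1.758e-02, 1.978e-02]  ψ = [2, 1, 2]  (obs o_1=0)
t=2: δ = [1.236e-03, 3.296e-03, 2.781e-03]  ψ = [2, 1, 2]  (obs o_2=0)
t=3: δ = [8.690e-05, 6.180e-04, 3.911e-04]  ψ = [2, 1, 2]  (obs o_3=3)
t=4: δ = [2.444e-05, 1.159e-04, 1.833e-05]  ψ = [2, 1, 2]  (obs o_4=1)
backtrack: best end state = 1; path = [1, 1, 1, 1, 1]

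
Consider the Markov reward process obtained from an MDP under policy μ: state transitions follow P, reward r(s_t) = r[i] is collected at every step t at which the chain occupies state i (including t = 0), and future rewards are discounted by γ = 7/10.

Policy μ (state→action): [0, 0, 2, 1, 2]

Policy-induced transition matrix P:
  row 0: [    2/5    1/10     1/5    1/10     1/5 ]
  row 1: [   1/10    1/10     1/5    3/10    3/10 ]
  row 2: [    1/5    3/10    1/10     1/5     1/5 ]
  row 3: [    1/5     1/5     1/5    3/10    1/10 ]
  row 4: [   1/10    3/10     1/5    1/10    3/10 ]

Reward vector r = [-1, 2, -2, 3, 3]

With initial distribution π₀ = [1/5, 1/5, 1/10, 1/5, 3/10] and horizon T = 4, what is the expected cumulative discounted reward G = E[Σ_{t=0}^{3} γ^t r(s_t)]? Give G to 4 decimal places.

t=0: π = [0.2000, 0.2000, 0.1000, 0.2000, 0.3000], E[r] = 1.5000, γ^t·E[r] = 1.500000, running G = 1.500000
t=1: π = [0.1900, 0.2000, 0.1900, 0.1900, 0.2300], E[r] = 1.0900, γ^t·E[r] = 0.763000, running G = 2.263000
t=2: π = [0.1950, 0.2030, 0.1810, 0.1970, 0.2240], E[r] = 1.1120, γ^t·E[r] = 0.544880, running G = 2.807880
t=3: π = [0.1963, 0.2007, 0.1819, 0.1981, 0.2230], E[r] = 1.1046, γ^t·E[r] = 0.378878, running G = 3.186758

G = 3.1868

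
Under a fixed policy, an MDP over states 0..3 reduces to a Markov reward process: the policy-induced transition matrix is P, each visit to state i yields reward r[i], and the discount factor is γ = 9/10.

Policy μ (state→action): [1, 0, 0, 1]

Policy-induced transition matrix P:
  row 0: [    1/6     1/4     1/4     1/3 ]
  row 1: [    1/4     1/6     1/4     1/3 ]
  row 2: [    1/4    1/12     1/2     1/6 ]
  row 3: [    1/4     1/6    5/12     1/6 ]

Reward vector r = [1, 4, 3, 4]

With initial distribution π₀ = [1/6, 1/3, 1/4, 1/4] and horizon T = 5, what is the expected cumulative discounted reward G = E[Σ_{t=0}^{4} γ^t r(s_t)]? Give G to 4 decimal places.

t=0: π = [0.1667, 0.3333, 0.2500, 0.2500], E[r] = 3.2500, γ^t·E[r] = 3.250000, running G = 3.250000
t=1: π = [0.2361, 0.1597, 0.3542, 0.2500], E[r] = 2.9375, γ^t·E[r] = 2.643750, running G = 5.893750
t=2: π = [0.2303, 0.1568, 0.3802, 0.2326], E[r] = 2.9288, γ^t·E[r] = 2.372344, running G = 8.266094
t=3: π = [0.2308, 0.1542, 0.3838, 0.2312], E[r] = 2.9238, γ^t·E[r] = 2.131418, running G = 10.397512
t=4: π = [0.2308, 0.1539, 0.3845, 0.2308], E[r] = 2.9232, γ^t·E[r] = 1.917920, running G = 12.315432

G = 12.3154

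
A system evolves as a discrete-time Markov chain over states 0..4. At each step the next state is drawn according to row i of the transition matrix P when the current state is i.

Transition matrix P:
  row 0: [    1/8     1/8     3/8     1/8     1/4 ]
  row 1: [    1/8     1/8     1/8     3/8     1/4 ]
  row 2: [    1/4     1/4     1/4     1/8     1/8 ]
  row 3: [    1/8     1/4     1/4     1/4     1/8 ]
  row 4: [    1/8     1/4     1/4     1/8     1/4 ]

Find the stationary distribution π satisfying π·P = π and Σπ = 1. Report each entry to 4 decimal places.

π = [0.1555, 0.2049, 0.2438, 0.2014, 0.1943]

Balance equations π_j = Σ_i π_i·P[i][j]:
  π_0 = 1/8·π_0 + 1/8·π_1 + 1/4·π_2 + 1/8·π_3 + 1/8·π_4
  π_1 = 1/8·π_0 + 1/8·π_1 + 1/4·π_2 + 1/4·π_3 + 1/4·π_4
  π_2 = 3/8·π_0 + 1/8·π_1 + 1/4·π_2 + 1/4·π_3 + 1/4·π_4
  π_3 = 1/8·π_0 + 3/8·π_1 + 1/8·π_2 + 1/4·π_3 + 1/8·π_4
  normalize: π_0 + π_1 + π_2 + π_3 + π_4 = 1
Solving the linear system gives exactly π = [44/283, 58/283, 69/283, 57/283, 55/283].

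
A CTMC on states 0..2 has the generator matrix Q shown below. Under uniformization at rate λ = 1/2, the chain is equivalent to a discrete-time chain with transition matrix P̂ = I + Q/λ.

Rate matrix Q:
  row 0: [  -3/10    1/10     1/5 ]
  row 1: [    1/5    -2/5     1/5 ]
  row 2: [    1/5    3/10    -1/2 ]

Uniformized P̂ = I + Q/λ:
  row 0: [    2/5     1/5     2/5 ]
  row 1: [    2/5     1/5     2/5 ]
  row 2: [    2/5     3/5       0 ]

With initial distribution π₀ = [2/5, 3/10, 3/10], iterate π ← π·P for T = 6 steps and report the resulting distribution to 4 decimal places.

π = [0.4000, 0.3142, 0.2858]

t=0: π = [0.4000, 0.3000, 0.3000]
t=1: π = [0.4000, 0.3200, 0.2800]
t=2: π = [0.4000, 0.3120, 0.2880]
t=3: π = [0.4000, 0.3152, 0.2848]
t=4: π = [0.4000, 0.3139, 0.2861]
t=5: π = [0.4000, 0.3144, 0.2856]
t=6: π = [0.4000, 0.3142, 0.2858]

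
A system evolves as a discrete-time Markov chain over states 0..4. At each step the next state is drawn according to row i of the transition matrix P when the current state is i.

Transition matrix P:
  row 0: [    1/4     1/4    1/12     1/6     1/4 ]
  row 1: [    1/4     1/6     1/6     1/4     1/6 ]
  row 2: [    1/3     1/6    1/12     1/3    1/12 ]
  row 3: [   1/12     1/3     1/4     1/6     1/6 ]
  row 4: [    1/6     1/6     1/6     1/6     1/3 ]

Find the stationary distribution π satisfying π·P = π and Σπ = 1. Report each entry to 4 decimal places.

Balance equations π_j = Σ_i π_i·P[i][j]:
  π_0 = 1/4·π_0 + 1/4·π_1 + 1/3·π_2 + 1/12·π_3 + 1/6·π_4
  π_1 = 1/4·π_0 + 1/6·π_1 + 1/6·π_2 + 1/3·π_3 + 1/6·π_4
  π_2 = 1/12·π_0 + 1/6·π_1 + 1/12·π_2 + 1/4·π_3 + 1/6·π_4
  π_3 = 1/6·π_0 + 1/4·π_1 + 1/3·π_2 + 1/6·π_3 + 1/6·π_4
  normalize: π_0 + π_1 + π_2 + π_3 + π_4 = 1
Solving the linear system gives exactly π = [386/1833, 134/611, 2/13, 386/1833, 29/141].

π = [0.2106, 0.2193, 0.1538, 0.2106, 0.2057]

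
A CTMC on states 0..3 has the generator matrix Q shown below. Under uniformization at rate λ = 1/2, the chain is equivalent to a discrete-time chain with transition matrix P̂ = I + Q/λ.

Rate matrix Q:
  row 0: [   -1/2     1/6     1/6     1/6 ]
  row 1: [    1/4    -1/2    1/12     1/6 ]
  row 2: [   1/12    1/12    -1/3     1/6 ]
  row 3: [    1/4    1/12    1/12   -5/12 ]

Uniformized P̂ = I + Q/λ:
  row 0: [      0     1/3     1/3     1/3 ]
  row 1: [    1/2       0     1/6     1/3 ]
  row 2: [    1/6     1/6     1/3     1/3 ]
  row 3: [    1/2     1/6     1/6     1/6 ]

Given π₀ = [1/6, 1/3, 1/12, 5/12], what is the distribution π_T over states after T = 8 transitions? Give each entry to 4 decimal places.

π = [0.2764, 0.1825, 0.2554, 0.2857]

t=0: π = [0.1667, 0.3333, 0.0833, 0.4167]
t=1: π = [0.3889, 0.1389, 0.2083, 0.2639]
t=2: π = [0.2361, 0.2083, 0.2662, 0.2894]
t=3: π = [0.2932, 0.1713, 0.2504, 0.2851]
t=4: π = [0.2699, 0.1870, 0.2573, 0.2858]
t=5: π = [0.2793, 0.1805, 0.2545, 0.2857]
t=6: π = [0.2755, 0.1831, 0.2556, 0.2857]
t=7: π = [0.2770, 0.1821, 0.2552, 0.2857]
t=8: π = [0.2764, 0.1825, 0.2554, 0.2857]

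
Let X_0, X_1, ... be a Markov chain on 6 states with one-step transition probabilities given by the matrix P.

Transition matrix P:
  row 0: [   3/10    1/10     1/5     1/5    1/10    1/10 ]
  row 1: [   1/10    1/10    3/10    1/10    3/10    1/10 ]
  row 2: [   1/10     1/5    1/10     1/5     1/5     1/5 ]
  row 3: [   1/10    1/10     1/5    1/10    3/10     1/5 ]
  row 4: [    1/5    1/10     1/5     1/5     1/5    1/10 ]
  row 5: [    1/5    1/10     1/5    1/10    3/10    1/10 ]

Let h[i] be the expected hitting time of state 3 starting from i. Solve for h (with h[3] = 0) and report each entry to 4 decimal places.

h = [5.6771, 6.2552, 5.7813, 0.0000, 5.6771, 6.2448]

First-step conditioning: h[3] = 0; for i ≠ 3, h[i] = 1 + Σ_k P[i][k]·h[k].
  h[0] = 1 + 3/10·h[0] + 1/10·h[1] + 1/5·h[2] + 1/10·h[4] + 1/10·h[5]
  h[1] = 1 + 1/10·h[0] + 1/10·h[1] + 3/10·h[2] + 3/10·h[4] + 1/10·h[5]
  h[2] = 1 + 1/10·h[0] + 1/5·h[1] + 1/10·h[2] + 1/5·h[4] + 1/5·h[5]
  h[4] = 1 + 1/5·h[0] + 1/10·h[1] + 1/5·h[2] + 1/5·h[4] + 1/10·h[5]
  h[5] = 1 + 1/5·h[0] + 1/10·h[1] + 1/5·h[2] + 3/10·h[4] + 1/10·h[5]
Solving the 5×5 linear system over states ≠ 3 gives exactly h = [545/96, 1201/192, 185/32, 0, 545/96, 1199/192] (h[3] = 0 is the target).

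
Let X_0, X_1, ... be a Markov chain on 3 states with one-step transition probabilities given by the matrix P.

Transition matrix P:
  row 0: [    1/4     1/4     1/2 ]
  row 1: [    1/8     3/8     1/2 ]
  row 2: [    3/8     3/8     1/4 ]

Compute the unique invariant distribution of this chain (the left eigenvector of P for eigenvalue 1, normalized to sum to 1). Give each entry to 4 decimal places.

Balance equations π_j = Σ_i π_i·P[i][j]:
  π_0 = 1/4·π_0 + 1/8·π_1 + 3/8·π_2
  π_1 = 1/4·π_0 + 3/8·π_1 + 3/8·π_2
  normalize: π_0 + π_1 + π_2 = 1
Solving the linear system gives exactly π = [9/35, 12/35, 2/5].

π = [0.2571, 0.3429, 0.4000]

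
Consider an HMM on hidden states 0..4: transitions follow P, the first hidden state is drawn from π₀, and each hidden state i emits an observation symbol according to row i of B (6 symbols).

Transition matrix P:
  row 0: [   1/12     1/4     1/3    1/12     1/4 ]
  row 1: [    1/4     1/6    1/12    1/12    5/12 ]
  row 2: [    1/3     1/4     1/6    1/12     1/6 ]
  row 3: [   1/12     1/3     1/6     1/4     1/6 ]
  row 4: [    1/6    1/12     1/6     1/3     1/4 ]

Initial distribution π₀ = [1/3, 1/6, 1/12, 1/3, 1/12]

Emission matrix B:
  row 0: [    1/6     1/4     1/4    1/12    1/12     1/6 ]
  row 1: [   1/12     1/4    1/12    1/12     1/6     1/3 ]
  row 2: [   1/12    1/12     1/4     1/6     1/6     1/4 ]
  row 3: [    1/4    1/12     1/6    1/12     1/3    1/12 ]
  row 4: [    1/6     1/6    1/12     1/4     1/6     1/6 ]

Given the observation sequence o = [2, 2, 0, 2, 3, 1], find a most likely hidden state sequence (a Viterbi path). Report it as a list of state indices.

t=0: δ = [8.333e-02, 1.389e-02, 2.083e-02, 5.556e-02, 6.944e-03]  (obs o_0=2)
t=1: δ = [1.736e-03, 1.736e-03, 6.944e-03, 2.315e-03, 1.736e-03]  ψ = [0, 0, 0, 3, 0]  (obs o_1=2)
t=2: δ = [3.858e-04, 1.447e-04, 9.645e-05, 1.447e-04, 1.929e-04]  ψ = [2, 2, 2, 2, 2]  (obs o_2=0)
t=3: δ = [9.042e-06, 8.038e-06, 3.215e-05, 1.072e-05, 8.038e-06]  ψ = [1, 0, 0, 4, 0]  (obs o_3=2)
t=4: δ = [8.931e-07, 6.698e-07, 8.931e-07, 2.233e-07, 1.340e-06]  ψ = [2, 2, 2, 2, 2]  (obs o_4=3)
t=5: δ = [7.442e-08, 5.582e-08, 2.481e-08, 3.721e-08, 5.582e-08]  ψ = [2, 0, 0, 4, 4]  (obs o_5=1)
backtrack: best end state = 0; path = [0, 2, 0, 2, 2, 0]

path = [0, 2, 0, 2, 2, 0]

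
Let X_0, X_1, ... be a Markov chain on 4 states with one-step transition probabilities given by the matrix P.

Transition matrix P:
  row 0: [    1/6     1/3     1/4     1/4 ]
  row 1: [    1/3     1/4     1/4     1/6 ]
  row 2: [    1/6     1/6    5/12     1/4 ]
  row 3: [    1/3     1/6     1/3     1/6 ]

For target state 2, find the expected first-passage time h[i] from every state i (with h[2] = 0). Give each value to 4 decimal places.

First-step conditioning: h[2] = 0; for i ≠ 2, h[i] = 1 + Σ_k P[i][k]·h[k].
  h[0] = 1 + 1/6·h[0] + 1/3·h[1] + 1/4·h[3]
  h[1] = 1 + 1/3·h[0] + 1/4·h[1] + 1/6·h[3]
  h[3] = 1 + 1/3·h[0] + 1/6·h[1] + 1/6·h[3]
Solving the 3×3 linear system over states ≠ 2 gives exactly h = [501/134, 252/67, 0, 231/67] (h[2] = 0 is the target).

h = [3.7388, 3.7612, 0.0000, 3.4478]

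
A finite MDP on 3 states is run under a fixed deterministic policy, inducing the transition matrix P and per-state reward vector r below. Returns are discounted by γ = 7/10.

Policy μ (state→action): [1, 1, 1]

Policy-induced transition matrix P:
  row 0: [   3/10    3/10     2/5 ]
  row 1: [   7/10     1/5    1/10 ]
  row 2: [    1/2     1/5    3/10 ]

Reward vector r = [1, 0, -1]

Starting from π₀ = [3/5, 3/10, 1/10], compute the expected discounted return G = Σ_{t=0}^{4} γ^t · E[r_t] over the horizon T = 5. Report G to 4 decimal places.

G = 0.7754

t=0: π = [0.6000, 0.3000, 0.1000], E[r] = 0.5000, γ^t·E[r] = 0.500000, running G = 0.500000
t=1: π = [0.4400, 0.2600, 0.3000], E[r] = 0.1400, γ^t·E[r] = 0.098000, running G = 0.598000
t=2: π = [0.4640, 0.2440, 0.2920], E[r] = 0.1720, γ^t·E[r] = 0.084280, running G = 0.682280
t=3: π = [0.4560, 0.2464, 0.2976], E[r] = 0.1584, γ^t·E[r] = 0.054331, running G = 0.736611
t=4: π = [0.4581, 0.2456, 0.2963], E[r] = 0.1618, γ^t·E[r] = 0.038839, running G = 0.775450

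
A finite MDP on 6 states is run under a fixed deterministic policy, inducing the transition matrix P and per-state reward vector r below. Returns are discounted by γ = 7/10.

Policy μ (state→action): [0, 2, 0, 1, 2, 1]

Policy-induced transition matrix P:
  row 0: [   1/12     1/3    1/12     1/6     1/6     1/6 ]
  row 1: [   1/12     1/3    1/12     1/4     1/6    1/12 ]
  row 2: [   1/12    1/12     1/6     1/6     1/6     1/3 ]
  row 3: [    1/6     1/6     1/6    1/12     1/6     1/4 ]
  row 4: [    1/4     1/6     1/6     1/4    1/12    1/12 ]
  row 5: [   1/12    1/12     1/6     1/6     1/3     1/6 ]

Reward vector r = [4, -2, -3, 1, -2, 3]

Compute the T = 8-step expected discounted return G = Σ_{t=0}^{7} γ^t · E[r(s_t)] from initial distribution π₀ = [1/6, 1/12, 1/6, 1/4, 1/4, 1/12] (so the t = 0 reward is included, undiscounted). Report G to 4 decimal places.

G = 0.1958

t=0: π = [0.1667, 0.0833, 0.1667, 0.2500, 0.2500, 0.0833], E[r] = 0.0000, γ^t·E[r] = 0.000000, running G = 0.000000
t=1: π = [0.1458, 0.1875, 0.1458, 0.1736, 0.1597, 0.1875], E[r] = 0.1875, γ^t·E[r] = 0.131250, running G = 0.131250
t=2: π = [0.1244, 0.1944, 0.1389, 0.1811, 0.1846, 0.1765], E[r] = 0.0336, γ^t·E[r] = 0.016447, running G = 0.147697
t=3: π = [0.1292, 0.1935, 0.1401, 0.1832, 0.1807, 0.1733], E[r] = 0.0512, γ^t·E[r] = 0.017550, running G = 0.165247
t=4: π = [0.1287, 0.1943, 0.1398, 0.1826, 0.1805, 0.1741], E[r] = 0.0507, γ^t·E[r] = 0.012183, running G = 0.177430
t=5: π = [0.1286, 0.1944, 0.1397, 0.1827, 0.1806, 0.1739], E[r] = 0.0498, γ^t·E[r] = 0.008372, running G = 0.185802
t=6: π = [0.1287, 0.1944, 0.1398, 0.1827, 0.1806, 0.1739], E[r] = 0.0500, γ^t·E[r] = 0.005879, running G = 0.191681
t=7: π = [0.1287, 0.1944, 0.1397, 0.1827, 0.1806, 0.1739], E[r] = 0.0499, γ^t·E[r] = 0.004114, running G = 0.195795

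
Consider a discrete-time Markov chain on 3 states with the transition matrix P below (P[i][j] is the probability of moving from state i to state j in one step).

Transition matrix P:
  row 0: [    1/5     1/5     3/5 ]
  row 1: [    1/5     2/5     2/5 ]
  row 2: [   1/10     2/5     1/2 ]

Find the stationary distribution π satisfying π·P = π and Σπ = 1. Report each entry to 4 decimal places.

π = [0.1522, 0.3696, 0.4783]

Balance equations π_j = Σ_i π_i·P[i][j]:
  π_0 = 1/5·π_0 + 1/5·π_1 + 1/10·π_2
  π_1 = 1/5·π_0 + 2/5·π_1 + 2/5·π_2
  normalize: π_0 + π_1 + π_2 = 1
Solving the linear system gives exactly π = [7/46, 17/46, 11/23].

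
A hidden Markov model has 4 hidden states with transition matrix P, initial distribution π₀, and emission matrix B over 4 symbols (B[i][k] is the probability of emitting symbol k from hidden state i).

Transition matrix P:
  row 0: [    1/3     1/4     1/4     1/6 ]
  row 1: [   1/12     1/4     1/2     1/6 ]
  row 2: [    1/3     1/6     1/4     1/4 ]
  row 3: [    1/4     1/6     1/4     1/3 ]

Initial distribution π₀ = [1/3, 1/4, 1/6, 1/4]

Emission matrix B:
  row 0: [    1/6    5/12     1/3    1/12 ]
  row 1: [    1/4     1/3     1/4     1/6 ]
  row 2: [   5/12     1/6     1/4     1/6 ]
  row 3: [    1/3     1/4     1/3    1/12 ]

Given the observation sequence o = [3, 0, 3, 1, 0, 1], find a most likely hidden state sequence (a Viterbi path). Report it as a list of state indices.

t=0: δ = [2.778e-02, 4.167e-02, 2.778e-02, 2.083e-02]  (obs o_0=3)
t=1: δ = [1.543e-03, 2.604e-03, 8.681e-03, 2.315e-03]  ψ = [0, 1, 1, 1]  (obs o_1=0)
t=2: δ = [2.411e-04, 2.411e-04, 3.617e-04, 1.808e-04]  ψ = [2, 2, 2, 2]  (obs o_2=3)
t=3: δ = [5.023e-05, 2.009e-05, 2.009e-05, 2.261e-05]  ψ = [2, 0, 1, 2]  (obs o_3=1)
t=4: δ = [2.791e-06, 3.140e-06, 5.233e-06, 2.791e-06]  ψ = [0, 0, 0, 0]  (obs o_4=0)
t=5: δ = [7.268e-07, 2.907e-07, 2.616e-07, 3.270e-07]  ψ = [2, 2, 1, 2]  (obs o_5=1)
backtrack: best end state = 0; path = [1, 2, 2, 0, 2, 0]

path = [1, 2, 2, 0, 2, 0]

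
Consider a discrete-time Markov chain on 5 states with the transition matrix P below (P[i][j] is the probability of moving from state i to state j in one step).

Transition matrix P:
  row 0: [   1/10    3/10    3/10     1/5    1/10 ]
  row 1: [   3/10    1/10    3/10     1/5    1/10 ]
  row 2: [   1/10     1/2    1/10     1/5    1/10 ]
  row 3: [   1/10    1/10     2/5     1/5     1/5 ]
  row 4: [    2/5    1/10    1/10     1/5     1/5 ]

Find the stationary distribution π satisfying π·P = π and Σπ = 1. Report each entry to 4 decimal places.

Balance equations π_j = Σ_i π_i·P[i][j]:
  π_0 = 1/10·π_0 + 3/10·π_1 + 1/10·π_2 + 1/10·π_3 + 2/5·π_4
  π_1 = 3/10·π_0 + 1/10·π_1 + 1/2·π_2 + 1/10·π_3 + 1/10·π_4
  π_2 = 3/10·π_0 + 3/10·π_1 + 1/10·π_2 + 2/5·π_3 + 1/10·π_4
  π_3 = 1/5·π_0 + 1/5·π_1 + 1/5·π_2 + 1/5·π_3 + 1/5·π_4
  normalize: π_0 + π_1 + π_2 + π_3 + π_4 = 1
Solving the linear system gives exactly π = [101/540, 127/540, 11/45, 1/5, 2/15].

π = [0.1870, 0.2352, 0.2444, 0.2000, 0.1333]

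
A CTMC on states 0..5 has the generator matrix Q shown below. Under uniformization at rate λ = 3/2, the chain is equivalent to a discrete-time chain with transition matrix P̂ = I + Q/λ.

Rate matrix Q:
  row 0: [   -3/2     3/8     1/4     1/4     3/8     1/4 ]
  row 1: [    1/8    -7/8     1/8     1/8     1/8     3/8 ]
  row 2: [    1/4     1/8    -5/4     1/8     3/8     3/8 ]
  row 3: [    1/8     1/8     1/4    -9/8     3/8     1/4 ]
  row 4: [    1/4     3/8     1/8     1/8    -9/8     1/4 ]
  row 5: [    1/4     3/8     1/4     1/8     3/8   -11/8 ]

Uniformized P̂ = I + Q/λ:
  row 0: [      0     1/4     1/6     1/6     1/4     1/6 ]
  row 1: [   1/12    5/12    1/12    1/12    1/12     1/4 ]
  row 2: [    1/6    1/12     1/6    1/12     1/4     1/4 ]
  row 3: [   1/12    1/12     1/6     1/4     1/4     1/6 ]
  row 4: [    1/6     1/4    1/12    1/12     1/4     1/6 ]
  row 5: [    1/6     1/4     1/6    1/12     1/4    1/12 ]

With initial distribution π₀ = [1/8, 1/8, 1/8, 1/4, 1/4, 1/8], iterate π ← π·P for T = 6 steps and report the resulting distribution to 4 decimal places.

t=0: π = [0.1250, 0.1250, 0.1250, 0.2500, 0.2500, 0.1250]
t=1: π = [0.1146, 0.2083, 0.1354, 0.1354, 0.2292, 0.1771]
t=2: π = [0.1189, 0.2396, 0.1302, 0.1155, 0.2153, 0.1806]
t=3: π = [0.1173, 0.2490, 0.1288, 0.1125, 0.2101, 0.1824]
t=4: π = [0.1170, 0.2513, 0.1284, 0.1119, 0.2085, 0.1829]
t=5: π = [0.1169, 0.2518, 0.1284, 0.1117, 0.2081, 0.1831]
t=6: π = [0.1169, 0.2520, 0.1283, 0.1117, 0.2080, 0.1831]

π = [0.1169, 0.2520, 0.1283, 0.1117, 0.2080, 0.1831]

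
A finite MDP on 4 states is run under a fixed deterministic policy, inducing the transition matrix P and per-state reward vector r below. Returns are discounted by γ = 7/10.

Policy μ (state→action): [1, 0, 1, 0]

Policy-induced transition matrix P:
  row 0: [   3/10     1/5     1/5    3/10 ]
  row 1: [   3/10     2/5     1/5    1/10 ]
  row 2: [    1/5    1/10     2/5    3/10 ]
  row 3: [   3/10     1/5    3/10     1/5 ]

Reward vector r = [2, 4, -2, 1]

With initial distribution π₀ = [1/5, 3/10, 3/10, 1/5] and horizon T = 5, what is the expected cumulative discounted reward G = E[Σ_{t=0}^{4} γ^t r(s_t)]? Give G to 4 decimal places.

t=0: π = [0.2000, 0.3000, 0.3000, 0.2000], E[r] = 1.2000, γ^t·E[r] = 1.200000, running G = 1.200000
t=1: π = [0.2700, 0.2300, 0.2800, 0.2200], E[r] = 1.1200, γ^t·E[r] = 0.784000, running G = 1.984000
t=2: π = [0.2720, 0.2180, 0.2780, 0.2320], E[r] = 1.0920, γ^t·E[r] = 0.535080, running G = 2.519080
t=3: π = [0.2722, 0.2158, 0.2788, 0.2332], E[r] = 1.0832, γ^t·E[r] = 0.371538, running G = 2.890618
t=4: π = [0.2721, 0.2153, 0.2791, 0.2335], E[r] = 1.0807, γ^t·E[r] = 0.259481, running G = 3.150098

G = 3.1501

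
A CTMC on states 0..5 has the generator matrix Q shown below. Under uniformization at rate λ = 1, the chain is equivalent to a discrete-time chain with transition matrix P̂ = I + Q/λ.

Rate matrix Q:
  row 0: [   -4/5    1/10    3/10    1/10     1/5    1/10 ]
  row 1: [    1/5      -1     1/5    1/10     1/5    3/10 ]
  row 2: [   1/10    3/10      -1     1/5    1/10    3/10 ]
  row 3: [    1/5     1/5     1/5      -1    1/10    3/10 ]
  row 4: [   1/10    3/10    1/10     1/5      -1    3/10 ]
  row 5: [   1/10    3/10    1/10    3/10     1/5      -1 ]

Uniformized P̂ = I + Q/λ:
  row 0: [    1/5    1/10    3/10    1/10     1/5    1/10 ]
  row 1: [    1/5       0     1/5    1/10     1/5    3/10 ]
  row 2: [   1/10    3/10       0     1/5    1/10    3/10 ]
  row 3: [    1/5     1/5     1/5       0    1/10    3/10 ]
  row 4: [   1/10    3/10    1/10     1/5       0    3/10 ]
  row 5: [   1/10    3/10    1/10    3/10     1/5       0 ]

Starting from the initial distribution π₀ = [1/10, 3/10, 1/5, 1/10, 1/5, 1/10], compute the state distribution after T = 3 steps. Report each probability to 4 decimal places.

π = [0.1511, 0.1939, 0.1510, 0.1522, 0.1399, 0.2119]

t=0: π = [0.1000, 0.3000, 0.2000, 0.1000, 0.2000, 0.1000]
t=1: π = [0.1500, 0.1800, 0.1400, 0.1500, 0.1300, 0.2500]
t=2: π = [0.1480, 0.2010, 0.1490, 0.1620, 0.1450, 0.1950]
t=3: π = [0.1511, 0.1939, 0.1510, 0.1522, 0.1399, 0.2119]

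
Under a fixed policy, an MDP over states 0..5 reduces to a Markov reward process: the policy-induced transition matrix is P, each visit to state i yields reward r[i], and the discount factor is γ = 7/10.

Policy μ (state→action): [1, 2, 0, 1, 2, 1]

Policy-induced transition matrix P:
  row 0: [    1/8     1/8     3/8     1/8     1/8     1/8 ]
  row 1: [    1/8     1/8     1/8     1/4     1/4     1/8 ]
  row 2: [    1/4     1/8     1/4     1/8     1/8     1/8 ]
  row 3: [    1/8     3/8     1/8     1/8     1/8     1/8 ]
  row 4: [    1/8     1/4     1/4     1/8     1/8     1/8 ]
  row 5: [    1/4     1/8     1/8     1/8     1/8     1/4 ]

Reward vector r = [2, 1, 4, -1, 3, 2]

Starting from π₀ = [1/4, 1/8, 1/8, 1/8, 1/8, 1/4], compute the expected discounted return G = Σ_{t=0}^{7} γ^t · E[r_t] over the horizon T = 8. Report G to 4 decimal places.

G = 6.0770

t=0: π = [0.2500, 0.1250, 0.1250, 0.1250, 0.1250, 0.2500], E[r] = 1.8750, γ^t·E[r] = 1.875000, running G = 1.875000
t=1: π = [0.1719, 0.1719, 0.2188, 0.1406, 0.1406, 0.1563], E[r] = 1.9844, γ^t·E[r] = 1.389063, running G = 3.264063
t=2: π = [0.1719, 0.1777, 0.2129, 0.1465, 0.1465, 0.1445], E[r] = 1.9551, γ^t·E[r] = 0.957988, running G = 4.222051
t=3: π = [0.1697, 0.1799, 0.2129, 0.1472, 0.1472, 0.1431], E[r] = 1.9514, γ^t·E[r] = 0.669336, running G = 4.891386
t=4: π = [0.1695, 0.1802, 0.2124, 0.1475, 0.1475, 0.1429], E[r] = 1.9497, γ^t·E[r] = 0.468117, running G = 5.359504
t=5: π = [0.1694, 0.1803, 0.2124, 0.1475, 0.1475, 0.1429], E[r] = 1.9494, γ^t·E[r] = 0.327630, running G = 5.687134
t=6: π = [0.1694, 0.1803, 0.2123, 0.1475, 0.1475, 0.1429], E[r] = 1.9493, γ^t·E[r] = 0.229331, running G = 5.916465
t=7: π = [0.1694, 0.1803, 0.2123, 0.1475, 0.1475, 0.1429], E[r] = 1.9493, γ^t·E[r] = 0.160530, running G = 6.076995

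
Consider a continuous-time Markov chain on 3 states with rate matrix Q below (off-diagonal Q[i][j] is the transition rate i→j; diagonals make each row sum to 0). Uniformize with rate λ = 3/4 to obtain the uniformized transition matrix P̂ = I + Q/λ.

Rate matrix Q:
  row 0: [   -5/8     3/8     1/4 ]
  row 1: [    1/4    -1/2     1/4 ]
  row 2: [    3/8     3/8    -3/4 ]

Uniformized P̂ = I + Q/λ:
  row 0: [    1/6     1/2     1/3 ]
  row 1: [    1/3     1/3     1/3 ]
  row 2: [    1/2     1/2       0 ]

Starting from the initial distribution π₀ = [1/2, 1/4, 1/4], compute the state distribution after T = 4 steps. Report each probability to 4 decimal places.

π = [0.3216, 0.4284, 0.2500]

t=0: π = [0.5000, 0.2500, 0.2500]
t=1: π = [0.2917, 0.4583, 0.2500]
t=2: π = [0.3264, 0.4236, 0.2500]
t=3: π = [0.3206, 0.4294, 0.2500]
t=4: π = [0.3216, 0.4284, 0.2500]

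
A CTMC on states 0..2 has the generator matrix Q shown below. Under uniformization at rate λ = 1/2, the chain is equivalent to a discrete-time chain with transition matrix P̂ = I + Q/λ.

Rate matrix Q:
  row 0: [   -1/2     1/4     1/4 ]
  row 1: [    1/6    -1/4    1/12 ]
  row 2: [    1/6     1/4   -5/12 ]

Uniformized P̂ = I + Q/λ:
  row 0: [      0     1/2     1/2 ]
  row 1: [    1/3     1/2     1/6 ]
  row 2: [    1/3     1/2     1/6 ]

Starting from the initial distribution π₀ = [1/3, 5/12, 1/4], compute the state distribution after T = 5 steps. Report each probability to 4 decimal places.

π = [0.2497, 0.5000, 0.2503]

t=0: π = [0.3333, 0.4167, 0.2500]
t=1: π = [0.2222, 0.5000, 0.2778]
t=2: π = [0.2593, 0.5000, 0.2407]
t=3: π = [0.2469, 0.5000, 0.2531]
t=4: π = [0.2510, 0.5000, 0.2490]
t=5: π = [0.2497, 0.5000, 0.2503]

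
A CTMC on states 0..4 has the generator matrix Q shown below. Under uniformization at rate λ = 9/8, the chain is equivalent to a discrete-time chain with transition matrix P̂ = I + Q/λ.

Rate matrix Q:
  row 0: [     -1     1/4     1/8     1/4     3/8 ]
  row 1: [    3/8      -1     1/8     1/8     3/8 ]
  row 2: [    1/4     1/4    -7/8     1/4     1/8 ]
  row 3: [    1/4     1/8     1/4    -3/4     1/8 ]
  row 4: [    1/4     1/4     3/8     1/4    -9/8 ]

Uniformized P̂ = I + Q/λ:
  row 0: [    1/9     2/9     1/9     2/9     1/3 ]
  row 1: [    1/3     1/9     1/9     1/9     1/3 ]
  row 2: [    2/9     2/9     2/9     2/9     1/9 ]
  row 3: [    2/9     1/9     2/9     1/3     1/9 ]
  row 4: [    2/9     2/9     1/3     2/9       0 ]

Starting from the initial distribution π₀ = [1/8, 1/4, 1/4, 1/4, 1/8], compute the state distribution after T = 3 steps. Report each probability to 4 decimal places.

t=0: π = [0.1250, 0.2500, 0.2500, 0.2500, 0.1250]
t=1: π = [0.2361, 0.1667, 0.1944, 0.2222, 0.1806]
t=2: π = [0.2145, 0.1790, 0.1975, 0.2284, 0.1806]
t=3: π = [0.2183, 0.1770, 0.1986, 0.2277, 0.1785]

π = [0.2183, 0.1770, 0.1986, 0.2277, 0.1785]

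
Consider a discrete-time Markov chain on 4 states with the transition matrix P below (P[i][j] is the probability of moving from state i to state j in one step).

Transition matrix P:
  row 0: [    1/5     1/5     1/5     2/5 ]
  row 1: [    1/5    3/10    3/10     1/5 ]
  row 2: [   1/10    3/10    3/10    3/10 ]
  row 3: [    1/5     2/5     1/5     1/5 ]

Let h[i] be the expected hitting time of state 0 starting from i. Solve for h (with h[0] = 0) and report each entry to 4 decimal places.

First-step conditioning: h[0] = 0; for i ≠ 0, h[i] = 1 + Σ_k P[i][k]·h[k].
  h[1] = 1 + 3/10·h[1] + 3/10·h[2] + 1/5·h[3]
  h[2] = 1 + 3/10·h[1] + 3/10·h[2] + 3/10·h[3]
  h[3] = 1 + 2/5·h[1] + 1/5·h[2] + 1/5·h[3]
Solving the 3×3 linear system over states ≠ 0 gives exactly h = [0, 505/87, 185/29, 500/87] (h[0] = 0 is the target).

h = [0.0000, 5.8046, 6.3793, 5.7471]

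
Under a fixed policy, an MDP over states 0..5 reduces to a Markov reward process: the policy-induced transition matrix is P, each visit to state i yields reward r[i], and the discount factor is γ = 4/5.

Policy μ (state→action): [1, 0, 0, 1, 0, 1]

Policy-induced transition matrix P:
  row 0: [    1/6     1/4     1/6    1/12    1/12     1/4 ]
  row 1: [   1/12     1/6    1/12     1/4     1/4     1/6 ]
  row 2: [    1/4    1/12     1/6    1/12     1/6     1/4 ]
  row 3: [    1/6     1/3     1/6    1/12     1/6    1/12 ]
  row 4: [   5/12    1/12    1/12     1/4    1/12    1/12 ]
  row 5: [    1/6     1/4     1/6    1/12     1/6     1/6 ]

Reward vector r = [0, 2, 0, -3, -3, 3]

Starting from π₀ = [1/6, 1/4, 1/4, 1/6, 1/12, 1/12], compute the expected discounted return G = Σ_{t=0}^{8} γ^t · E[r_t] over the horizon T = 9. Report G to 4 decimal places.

t=0: π = [0.1667, 0.2500, 0.2500, 0.1667, 0.0833, 0.0833], E[r] = 0.0000, γ^t·E[r] = 0.000000, running G = 0.000000
t=1: π = [0.1875, 0.1875, 0.1389, 0.1389, 0.1667, 0.1806], E[r] = 0.0000, γ^t·E[r] = 0.000000, running G = 0.000000
t=2: π = [0.2043, 0.1950, 0.1372, 0.1424, 0.1528, 0.1684], E[r] = 0.0098, γ^t·E[r] = 0.006296, running G = 0.006296
t=3: π = [0.2000, 0.1973, 0.1377, 0.1413, 0.1532, 0.1705], E[r] = 0.0228, γ^t·E[r] = 0.011654, running G = 0.017951
t=4: π = [0.2000, 0.1969, 0.1375, 0.1417, 0.1537, 0.1703], E[r] = 0.0183, γ^t·E[r] = 0.007490, running G = 0.025440
t=5: π = [0.2001, 0.1969, 0.1375, 0.1418, 0.1536, 0.1702], E[r] = 0.0182, γ^t·E[r] = 0.005968, running G = 0.031408
t=6: π = [0.2001, 0.1969, 0.1375, 0.1417, 0.1536, 0.1702], E[r] = 0.0183, γ^t·E[r] = 0.004803, running G = 0.036211
t=7: π = [0.2001, 0.1969, 0.1375, 0.1417, 0.1536, 0.1702], E[r] = 0.0183, γ^t·E[r] = 0.003839, running G = 0.040050
t=8: π = [0.2001, 0.1969, 0.1375, 0.1417, 0.1536, 0.1702], E[r] = 0.0183, γ^t·E[r] = 0.003071, running G = 0.043121

G = 0.0431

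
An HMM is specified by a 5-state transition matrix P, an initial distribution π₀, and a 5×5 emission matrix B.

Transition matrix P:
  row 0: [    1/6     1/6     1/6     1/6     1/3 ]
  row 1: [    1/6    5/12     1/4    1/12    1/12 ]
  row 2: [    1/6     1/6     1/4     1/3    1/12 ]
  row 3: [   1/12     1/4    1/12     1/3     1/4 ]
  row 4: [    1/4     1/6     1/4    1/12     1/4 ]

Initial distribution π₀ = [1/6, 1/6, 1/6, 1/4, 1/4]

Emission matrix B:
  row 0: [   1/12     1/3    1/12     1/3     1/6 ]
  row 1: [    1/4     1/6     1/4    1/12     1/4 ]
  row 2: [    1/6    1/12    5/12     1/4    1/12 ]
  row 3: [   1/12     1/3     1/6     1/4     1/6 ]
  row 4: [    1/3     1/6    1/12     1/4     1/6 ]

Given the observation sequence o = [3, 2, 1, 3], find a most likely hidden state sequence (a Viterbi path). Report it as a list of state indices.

t=0: δ = [5.556e-02, 1.389e-02, 4.167e-02, 6.250e-02, 6.250e-02]  (obs o_0=3)
t=1: δ = [1.302e-03, 3.906e-03, 6.510e-03, 3.472e-03, 1.543e-03]  ψ = [4, 3, 4, 3, 0]  (obs o_1=2)
t=2: δ = [3.617e-04, 2.713e-04, 1.356e-04, 7.234e-04, 1.447e-04]  ψ = [2, 1, 2, 2, 3]  (obs o_2=1)
t=3: δ = [2.009e-05, 1.507e-05, 1.695e-05, 6.028e-05, 4.521e-05]  ψ = [0, 3, 1, 3, 3]  (obs o_3=3)
backtrack: best end state = 3; path = [4, 2, 3, 3]

path = [4, 2, 3, 3]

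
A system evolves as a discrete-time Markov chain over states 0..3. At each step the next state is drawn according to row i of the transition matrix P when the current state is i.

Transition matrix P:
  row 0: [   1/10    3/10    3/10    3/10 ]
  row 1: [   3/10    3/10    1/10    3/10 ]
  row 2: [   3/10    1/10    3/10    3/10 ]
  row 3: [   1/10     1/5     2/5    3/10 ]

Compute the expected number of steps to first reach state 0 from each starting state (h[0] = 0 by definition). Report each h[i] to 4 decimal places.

h = [0.0000, 4.1667, 4.1667, 5.0000]

First-step conditioning: h[0] = 0; for i ≠ 0, h[i] = 1 + Σ_k P[i][k]·h[k].
  h[1] = 1 + 3/10·h[1] + 1/10·h[2] + 3/10·h[3]
  h[2] = 1 + 1/10·h[1] + 3/10·h[2] + 3/10·h[3]
  h[3] = 1 + 1/5·h[1] + 2/5·h[2] + 3/10·h[3]
Solving the 3×3 linear system over states ≠ 0 gives exactly h = [0, 25/6, 25/6, 5] (h[0] = 0 is the target).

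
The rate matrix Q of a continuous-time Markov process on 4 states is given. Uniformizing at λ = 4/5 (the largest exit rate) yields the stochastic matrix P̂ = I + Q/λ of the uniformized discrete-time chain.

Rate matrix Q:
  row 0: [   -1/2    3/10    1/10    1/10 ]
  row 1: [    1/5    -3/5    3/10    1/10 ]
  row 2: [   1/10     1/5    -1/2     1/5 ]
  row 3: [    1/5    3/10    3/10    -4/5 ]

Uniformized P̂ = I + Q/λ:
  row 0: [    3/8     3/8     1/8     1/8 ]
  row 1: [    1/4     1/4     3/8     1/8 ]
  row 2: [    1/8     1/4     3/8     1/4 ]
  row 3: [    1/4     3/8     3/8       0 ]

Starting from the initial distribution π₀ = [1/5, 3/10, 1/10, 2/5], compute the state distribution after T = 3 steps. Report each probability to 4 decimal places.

t=0: π = [0.2000, 0.3000, 0.1000, 0.4000]
t=1: π = [0.2625, 0.3250, 0.3250, 0.0875]
t=2: π = [0.2422, 0.2938, 0.3094, 0.1547]
t=3: π = [0.2416, 0.2996, 0.3145, 0.1443]

π = [0.2416, 0.2996, 0.3145, 0.1443]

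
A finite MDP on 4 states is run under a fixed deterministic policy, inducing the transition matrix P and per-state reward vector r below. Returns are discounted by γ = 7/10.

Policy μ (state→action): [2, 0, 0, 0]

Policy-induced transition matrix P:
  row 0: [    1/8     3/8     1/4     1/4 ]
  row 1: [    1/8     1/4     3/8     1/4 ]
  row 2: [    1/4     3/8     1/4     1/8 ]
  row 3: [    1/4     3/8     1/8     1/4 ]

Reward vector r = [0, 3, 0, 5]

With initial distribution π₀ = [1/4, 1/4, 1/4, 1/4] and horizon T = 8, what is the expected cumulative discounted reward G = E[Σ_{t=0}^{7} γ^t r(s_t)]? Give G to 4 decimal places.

t=0: π = [0.2500, 0.2500, 0.2500, 0.2500], E[r] = 2.0000, γ^t·E[r] = 2.000000, running G = 2.000000
t=1: π = [0.1875, 0.3438, 0.2500, 0.2188], E[r] = 2.1250, γ^t·E[r] = 1.487500, running G = 3.487500
t=2: π = [0.1836, 0.3320, 0.2656, 0.2188], E[r] = 2.0898, γ^t·E[r] = 1.024023, running G = 4.511523
t=3: π = [0.1855, 0.3335, 0.2642, 0.2168], E[r] = 2.0845, γ^t·E[r] = 0.714974, running G = 5.226498
t=4: π = [0.1851, 0.3333, 0.2646, 0.2170], E[r] = 2.0848, γ^t·E[r] = 0.500570, running G = 5.727067
t=5: π = [0.1852, 0.3333, 0.2645, 0.2169], E[r] = 2.0846, γ^t·E[r] = 0.350366, running G = 6.077433
t=6: π = [0.1852, 0.3333, 0.2646, 0.2169], E[r] = 2.0847, γ^t·E[r] = 0.245258, running G = 6.322691
t=7: π = [0.1852, 0.3333, 0.2646, 0.2169], E[r] = 2.0847, γ^t·E[r] = 0.171680, running G = 6.494371

G = 6.4944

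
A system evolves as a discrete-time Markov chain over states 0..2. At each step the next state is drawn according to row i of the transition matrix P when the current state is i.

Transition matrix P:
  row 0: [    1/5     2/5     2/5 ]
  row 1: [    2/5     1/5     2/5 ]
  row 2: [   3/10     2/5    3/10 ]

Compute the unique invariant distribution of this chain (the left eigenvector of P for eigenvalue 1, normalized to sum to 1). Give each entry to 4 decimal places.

π = [0.3030, 0.3333, 0.3636]

Balance equations π_j = Σ_i π_i·P[i][j]:
  π_0 = 1/5·π_0 + 2/5·π_1 + 3/10·π_2
  π_1 = 2/5·π_0 + 1/5·π_1 + 2/5·π_2
  normalize: π_0 + π_1 + π_2 = 1
Solving the linear system gives exactly π = [10/33, 1/3, 4/11].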